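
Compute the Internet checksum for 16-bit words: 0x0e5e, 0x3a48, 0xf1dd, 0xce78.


Sum all words (with carry folding):
+ 0x0e5e = 0x0e5e
+ 0x3a48 = 0x48a6
+ 0xf1dd = 0x3a84
+ 0xce78 = 0x08fd
One's complement: ~0x08fd
Checksum = 0xf702


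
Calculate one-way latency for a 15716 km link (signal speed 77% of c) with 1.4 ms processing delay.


Speed = 0.77 * 3e5 km/s = 231000 km/s
Propagation delay = 15716 / 231000 = 0.068 s = 68.0346 ms
Processing delay = 1.4 ms
Total one-way latency = 69.4346 ms


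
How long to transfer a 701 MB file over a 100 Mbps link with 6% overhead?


Effective throughput = 100 * (1 - 6/100) = 94 Mbps
File size in Mb = 701 * 8 = 5608 Mb
Time = 5608 / 94
Time = 59.6596 seconds


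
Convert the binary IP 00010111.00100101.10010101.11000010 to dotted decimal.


00010111 = 23
00100101 = 37
10010101 = 149
11000010 = 194
IP: 23.37.149.194


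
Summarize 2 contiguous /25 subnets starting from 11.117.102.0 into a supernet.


Original prefix: /25
Number of subnets: 2 = 2^1
New prefix = 25 - 1 = 24
Supernet: 11.117.102.0/24


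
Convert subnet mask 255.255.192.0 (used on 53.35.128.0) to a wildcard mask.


Subnet mask: 255.255.192.0
Wildcard = 255.255.255.255 - subnet mask
255 - 255 = 0
255 - 255 = 0
255 - 192 = 63
255 - 0 = 255
Wildcard: 0.0.63.255


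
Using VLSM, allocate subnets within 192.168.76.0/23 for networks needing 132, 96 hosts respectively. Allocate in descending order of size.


132 hosts -> /24 (254 usable): 192.168.76.0/24
96 hosts -> /25 (126 usable): 192.168.77.0/25
Allocation: 192.168.76.0/24 (132 hosts, 254 usable); 192.168.77.0/25 (96 hosts, 126 usable)


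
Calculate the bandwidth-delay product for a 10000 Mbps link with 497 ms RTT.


BDP = bandwidth * RTT
= 10000 Mbps * 497 ms
= 10000 * 1e6 * 497 / 1000 bits
= 4970000000 bits
= 621250000 bytes
= 606689.4531 KB
BDP = 4970000000 bits (621250000 bytes)


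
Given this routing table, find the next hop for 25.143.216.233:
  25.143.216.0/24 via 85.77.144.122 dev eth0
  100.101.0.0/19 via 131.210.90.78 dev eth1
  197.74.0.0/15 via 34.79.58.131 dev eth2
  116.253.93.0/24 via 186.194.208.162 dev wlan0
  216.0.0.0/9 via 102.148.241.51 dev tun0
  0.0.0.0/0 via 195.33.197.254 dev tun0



Longest prefix match for 25.143.216.233:
  /24 25.143.216.0: MATCH
  /19 100.101.0.0: no
  /15 197.74.0.0: no
  /24 116.253.93.0: no
  /9 216.0.0.0: no
  /0 0.0.0.0: MATCH
Selected: next-hop 85.77.144.122 via eth0 (matched /24)


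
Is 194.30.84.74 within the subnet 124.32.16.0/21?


Subnet network: 124.32.16.0
Test IP AND mask: 194.30.80.0
No, 194.30.84.74 is not in 124.32.16.0/21


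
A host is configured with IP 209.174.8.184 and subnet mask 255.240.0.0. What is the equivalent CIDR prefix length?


Binary: 11111111.11110000.00000000.00000000
Count leading 1s
Prefix: /12


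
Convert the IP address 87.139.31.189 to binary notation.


87 = 01010111
139 = 10001011
31 = 00011111
189 = 10111101
Binary: 01010111.10001011.00011111.10111101


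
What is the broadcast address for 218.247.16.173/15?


Network: 218.246.0.0/15
Host bits = 17
Set all host bits to 1:
Broadcast: 218.247.255.255


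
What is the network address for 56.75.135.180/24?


IP:   00111000.01001011.10000111.10110100
Mask: 11111111.11111111.11111111.00000000
AND operation:
Net:  00111000.01001011.10000111.00000000
Network: 56.75.135.0/24


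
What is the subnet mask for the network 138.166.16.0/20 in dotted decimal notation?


/20 means 20 network bits, 12 host bits
Binary: 11111111111111111111000000000000
Mask: 255.255.240.0


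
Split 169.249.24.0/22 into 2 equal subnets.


New prefix = 22 + 1 = 23
Each subnet has 512 addresses
  169.249.24.0/23
  169.249.26.0/23
Subnets: 169.249.24.0/23, 169.249.26.0/23


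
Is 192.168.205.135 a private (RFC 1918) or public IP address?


RFC 1918 private ranges:
  10.0.0.0/8 (10.0.0.0 - 10.255.255.255)
  172.16.0.0/12 (172.16.0.0 - 172.31.255.255)
  192.168.0.0/16 (192.168.0.0 - 192.168.255.255)
Private (in 192.168.0.0/16)


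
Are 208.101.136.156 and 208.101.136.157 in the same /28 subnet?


Mask: 255.255.255.240
208.101.136.156 AND mask = 208.101.136.144
208.101.136.157 AND mask = 208.101.136.144
Yes, same subnet (208.101.136.144)


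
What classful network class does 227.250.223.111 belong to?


First octet: 227
Binary: 11100011
1110xxxx -> Class D (224-239)
Class D (multicast), default mask N/A


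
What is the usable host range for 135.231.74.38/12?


Network: 135.224.0.0
Broadcast: 135.239.255.255
First usable = network + 1
Last usable = broadcast - 1
Range: 135.224.0.1 to 135.239.255.254


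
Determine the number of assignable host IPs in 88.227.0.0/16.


Host bits = 32 - 16 = 16
Total addresses = 2^16 = 65536
Usable = total - 2 (network and broadcast)
Usable hosts: 65534


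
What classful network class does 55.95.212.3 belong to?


First octet: 55
Binary: 00110111
0xxxxxxx -> Class A (1-126)
Class A, default mask 255.0.0.0 (/8)


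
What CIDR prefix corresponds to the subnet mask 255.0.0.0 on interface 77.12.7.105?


Binary: 11111111.00000000.00000000.00000000
Count leading 1s
Prefix: /8


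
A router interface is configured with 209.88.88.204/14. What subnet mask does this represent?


/14 means 14 network bits, 18 host bits
Binary: 11111111111111000000000000000000
Mask: 255.252.0.0


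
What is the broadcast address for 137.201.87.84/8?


Network: 137.0.0.0/8
Host bits = 24
Set all host bits to 1:
Broadcast: 137.255.255.255


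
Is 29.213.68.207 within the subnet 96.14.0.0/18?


Subnet network: 96.14.0.0
Test IP AND mask: 29.213.64.0
No, 29.213.68.207 is not in 96.14.0.0/18


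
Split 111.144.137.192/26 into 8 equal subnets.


New prefix = 26 + 3 = 29
Each subnet has 8 addresses
  111.144.137.192/29
  111.144.137.200/29
  111.144.137.208/29
  111.144.137.216/29
  111.144.137.224/29
  111.144.137.232/29
  111.144.137.240/29
  111.144.137.248/29
Subnets: 111.144.137.192/29, 111.144.137.200/29, 111.144.137.208/29, 111.144.137.216/29, 111.144.137.224/29, 111.144.137.232/29, 111.144.137.240/29, 111.144.137.248/29


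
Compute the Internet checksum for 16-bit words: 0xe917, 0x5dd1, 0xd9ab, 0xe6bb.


Sum all words (with carry folding):
+ 0xe917 = 0xe917
+ 0x5dd1 = 0x46e9
+ 0xd9ab = 0x2095
+ 0xe6bb = 0x0751
One's complement: ~0x0751
Checksum = 0xf8ae


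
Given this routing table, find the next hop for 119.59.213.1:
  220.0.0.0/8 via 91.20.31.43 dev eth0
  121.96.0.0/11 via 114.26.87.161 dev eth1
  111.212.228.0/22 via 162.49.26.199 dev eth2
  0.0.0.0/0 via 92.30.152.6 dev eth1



Longest prefix match for 119.59.213.1:
  /8 220.0.0.0: no
  /11 121.96.0.0: no
  /22 111.212.228.0: no
  /0 0.0.0.0: MATCH
Selected: next-hop 92.30.152.6 via eth1 (matched /0)


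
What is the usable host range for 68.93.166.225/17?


Network: 68.93.128.0
Broadcast: 68.93.255.255
First usable = network + 1
Last usable = broadcast - 1
Range: 68.93.128.1 to 68.93.255.254


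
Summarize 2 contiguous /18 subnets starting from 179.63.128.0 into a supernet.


Original prefix: /18
Number of subnets: 2 = 2^1
New prefix = 18 - 1 = 17
Supernet: 179.63.128.0/17


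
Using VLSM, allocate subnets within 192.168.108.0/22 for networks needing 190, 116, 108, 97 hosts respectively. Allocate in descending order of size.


190 hosts -> /24 (254 usable): 192.168.108.0/24
116 hosts -> /25 (126 usable): 192.168.109.0/25
108 hosts -> /25 (126 usable): 192.168.109.128/25
97 hosts -> /25 (126 usable): 192.168.110.0/25
Allocation: 192.168.108.0/24 (190 hosts, 254 usable); 192.168.109.0/25 (116 hosts, 126 usable); 192.168.109.128/25 (108 hosts, 126 usable); 192.168.110.0/25 (97 hosts, 126 usable)


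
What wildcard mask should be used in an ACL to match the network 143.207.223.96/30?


Subnet mask: 255.255.255.252
Wildcard = 255.255.255.255 - subnet mask
255 - 255 = 0
255 - 255 = 0
255 - 255 = 0
255 - 252 = 3
Wildcard: 0.0.0.3


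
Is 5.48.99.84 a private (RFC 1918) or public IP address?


RFC 1918 private ranges:
  10.0.0.0/8 (10.0.0.0 - 10.255.255.255)
  172.16.0.0/12 (172.16.0.0 - 172.31.255.255)
  192.168.0.0/16 (192.168.0.0 - 192.168.255.255)
Public (not in any RFC 1918 range)


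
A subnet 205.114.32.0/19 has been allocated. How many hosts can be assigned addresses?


Host bits = 32 - 19 = 13
Total addresses = 2^13 = 8192
Usable = total - 2 (network and broadcast)
Usable hosts: 8190


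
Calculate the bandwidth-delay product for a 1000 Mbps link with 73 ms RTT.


BDP = bandwidth * RTT
= 1000 Mbps * 73 ms
= 1000 * 1e6 * 73 / 1000 bits
= 73000000 bits
= 9125000 bytes
= 8911.1328 KB
BDP = 73000000 bits (9125000 bytes)


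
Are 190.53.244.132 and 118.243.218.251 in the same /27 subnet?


Mask: 255.255.255.224
190.53.244.132 AND mask = 190.53.244.128
118.243.218.251 AND mask = 118.243.218.224
No, different subnets (190.53.244.128 vs 118.243.218.224)


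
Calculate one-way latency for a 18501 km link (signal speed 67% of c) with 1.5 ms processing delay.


Speed = 0.67 * 3e5 km/s = 201000 km/s
Propagation delay = 18501 / 201000 = 0.092 s = 92.0448 ms
Processing delay = 1.5 ms
Total one-way latency = 93.5448 ms


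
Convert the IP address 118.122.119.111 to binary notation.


118 = 01110110
122 = 01111010
119 = 01110111
111 = 01101111
Binary: 01110110.01111010.01110111.01101111


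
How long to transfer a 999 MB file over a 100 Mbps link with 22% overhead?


Effective throughput = 100 * (1 - 22/100) = 78 Mbps
File size in Mb = 999 * 8 = 7992 Mb
Time = 7992 / 78
Time = 102.4615 seconds


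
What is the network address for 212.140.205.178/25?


IP:   11010100.10001100.11001101.10110010
Mask: 11111111.11111111.11111111.10000000
AND operation:
Net:  11010100.10001100.11001101.10000000
Network: 212.140.205.128/25


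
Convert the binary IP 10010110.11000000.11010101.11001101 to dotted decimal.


10010110 = 150
11000000 = 192
11010101 = 213
11001101 = 205
IP: 150.192.213.205


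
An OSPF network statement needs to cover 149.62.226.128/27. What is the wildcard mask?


Subnet mask: 255.255.255.224
Wildcard = 255.255.255.255 - subnet mask
255 - 255 = 0
255 - 255 = 0
255 - 255 = 0
255 - 224 = 31
Wildcard: 0.0.0.31


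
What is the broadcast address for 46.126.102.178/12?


Network: 46.112.0.0/12
Host bits = 20
Set all host bits to 1:
Broadcast: 46.127.255.255


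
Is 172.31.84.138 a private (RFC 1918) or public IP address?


RFC 1918 private ranges:
  10.0.0.0/8 (10.0.0.0 - 10.255.255.255)
  172.16.0.0/12 (172.16.0.0 - 172.31.255.255)
  192.168.0.0/16 (192.168.0.0 - 192.168.255.255)
Private (in 172.16.0.0/12)


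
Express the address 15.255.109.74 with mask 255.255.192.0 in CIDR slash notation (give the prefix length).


Binary: 11111111.11111111.11000000.00000000
Count leading 1s
Prefix: /18


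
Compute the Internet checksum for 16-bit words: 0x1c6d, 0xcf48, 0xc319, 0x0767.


Sum all words (with carry folding):
+ 0x1c6d = 0x1c6d
+ 0xcf48 = 0xebb5
+ 0xc319 = 0xaecf
+ 0x0767 = 0xb636
One's complement: ~0xb636
Checksum = 0x49c9


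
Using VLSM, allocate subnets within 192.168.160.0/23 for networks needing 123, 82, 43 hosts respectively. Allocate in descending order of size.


123 hosts -> /25 (126 usable): 192.168.160.0/25
82 hosts -> /25 (126 usable): 192.168.160.128/25
43 hosts -> /26 (62 usable): 192.168.161.0/26
Allocation: 192.168.160.0/25 (123 hosts, 126 usable); 192.168.160.128/25 (82 hosts, 126 usable); 192.168.161.0/26 (43 hosts, 62 usable)


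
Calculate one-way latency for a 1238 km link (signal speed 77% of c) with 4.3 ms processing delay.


Speed = 0.77 * 3e5 km/s = 231000 km/s
Propagation delay = 1238 / 231000 = 0.0054 s = 5.3593 ms
Processing delay = 4.3 ms
Total one-way latency = 9.6593 ms


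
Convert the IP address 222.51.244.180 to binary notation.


222 = 11011110
51 = 00110011
244 = 11110100
180 = 10110100
Binary: 11011110.00110011.11110100.10110100


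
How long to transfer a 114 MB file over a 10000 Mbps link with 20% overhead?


Effective throughput = 10000 * (1 - 20/100) = 8000 Mbps
File size in Mb = 114 * 8 = 912 Mb
Time = 912 / 8000
Time = 0.114 seconds


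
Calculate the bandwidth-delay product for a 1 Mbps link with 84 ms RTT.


BDP = bandwidth * RTT
= 1 Mbps * 84 ms
= 1 * 1e6 * 84 / 1000 bits
= 84000 bits
= 10500 bytes
= 10.2539 KB
BDP = 84000 bits (10500 bytes)


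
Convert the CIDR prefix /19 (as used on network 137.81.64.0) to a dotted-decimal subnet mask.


/19 means 19 network bits, 13 host bits
Binary: 11111111111111111110000000000000
Mask: 255.255.224.0


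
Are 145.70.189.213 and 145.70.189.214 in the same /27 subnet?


Mask: 255.255.255.224
145.70.189.213 AND mask = 145.70.189.192
145.70.189.214 AND mask = 145.70.189.192
Yes, same subnet (145.70.189.192)


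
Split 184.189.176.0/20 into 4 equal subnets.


New prefix = 20 + 2 = 22
Each subnet has 1024 addresses
  184.189.176.0/22
  184.189.180.0/22
  184.189.184.0/22
  184.189.188.0/22
Subnets: 184.189.176.0/22, 184.189.180.0/22, 184.189.184.0/22, 184.189.188.0/22


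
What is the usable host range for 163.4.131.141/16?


Network: 163.4.0.0
Broadcast: 163.4.255.255
First usable = network + 1
Last usable = broadcast - 1
Range: 163.4.0.1 to 163.4.255.254


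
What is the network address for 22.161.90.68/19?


IP:   00010110.10100001.01011010.01000100
Mask: 11111111.11111111.11100000.00000000
AND operation:
Net:  00010110.10100001.01000000.00000000
Network: 22.161.64.0/19


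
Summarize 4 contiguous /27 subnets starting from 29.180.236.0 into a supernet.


Original prefix: /27
Number of subnets: 4 = 2^2
New prefix = 27 - 2 = 25
Supernet: 29.180.236.0/25


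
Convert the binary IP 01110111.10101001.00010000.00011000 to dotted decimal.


01110111 = 119
10101001 = 169
00010000 = 16
00011000 = 24
IP: 119.169.16.24


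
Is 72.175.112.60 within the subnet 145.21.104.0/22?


Subnet network: 145.21.104.0
Test IP AND mask: 72.175.112.0
No, 72.175.112.60 is not in 145.21.104.0/22


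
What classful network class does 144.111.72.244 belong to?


First octet: 144
Binary: 10010000
10xxxxxx -> Class B (128-191)
Class B, default mask 255.255.0.0 (/16)


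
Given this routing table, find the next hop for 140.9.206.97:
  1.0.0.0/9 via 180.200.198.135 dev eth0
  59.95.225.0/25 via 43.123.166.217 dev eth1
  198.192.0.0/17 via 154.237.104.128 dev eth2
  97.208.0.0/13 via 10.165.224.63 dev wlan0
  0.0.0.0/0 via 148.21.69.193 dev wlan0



Longest prefix match for 140.9.206.97:
  /9 1.0.0.0: no
  /25 59.95.225.0: no
  /17 198.192.0.0: no
  /13 97.208.0.0: no
  /0 0.0.0.0: MATCH
Selected: next-hop 148.21.69.193 via wlan0 (matched /0)


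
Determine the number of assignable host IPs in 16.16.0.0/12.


Host bits = 32 - 12 = 20
Total addresses = 2^20 = 1048576
Usable = total - 2 (network and broadcast)
Usable hosts: 1048574


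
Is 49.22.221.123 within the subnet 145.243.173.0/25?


Subnet network: 145.243.173.0
Test IP AND mask: 49.22.221.0
No, 49.22.221.123 is not in 145.243.173.0/25


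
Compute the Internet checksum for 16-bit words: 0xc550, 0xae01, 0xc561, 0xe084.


Sum all words (with carry folding):
+ 0xc550 = 0xc550
+ 0xae01 = 0x7352
+ 0xc561 = 0x38b4
+ 0xe084 = 0x1939
One's complement: ~0x1939
Checksum = 0xe6c6


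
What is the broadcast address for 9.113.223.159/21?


Network: 9.113.216.0/21
Host bits = 11
Set all host bits to 1:
Broadcast: 9.113.223.255


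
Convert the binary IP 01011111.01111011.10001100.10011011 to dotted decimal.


01011111 = 95
01111011 = 123
10001100 = 140
10011011 = 155
IP: 95.123.140.155


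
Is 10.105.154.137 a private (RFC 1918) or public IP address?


RFC 1918 private ranges:
  10.0.0.0/8 (10.0.0.0 - 10.255.255.255)
  172.16.0.0/12 (172.16.0.0 - 172.31.255.255)
  192.168.0.0/16 (192.168.0.0 - 192.168.255.255)
Private (in 10.0.0.0/8)


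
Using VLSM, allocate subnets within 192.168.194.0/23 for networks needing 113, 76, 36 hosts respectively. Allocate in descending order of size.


113 hosts -> /25 (126 usable): 192.168.194.0/25
76 hosts -> /25 (126 usable): 192.168.194.128/25
36 hosts -> /26 (62 usable): 192.168.195.0/26
Allocation: 192.168.194.0/25 (113 hosts, 126 usable); 192.168.194.128/25 (76 hosts, 126 usable); 192.168.195.0/26 (36 hosts, 62 usable)


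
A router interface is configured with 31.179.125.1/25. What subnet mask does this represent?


/25 means 25 network bits, 7 host bits
Binary: 11111111111111111111111110000000
Mask: 255.255.255.128


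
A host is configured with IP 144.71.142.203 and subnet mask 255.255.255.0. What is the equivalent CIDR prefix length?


Binary: 11111111.11111111.11111111.00000000
Count leading 1s
Prefix: /24


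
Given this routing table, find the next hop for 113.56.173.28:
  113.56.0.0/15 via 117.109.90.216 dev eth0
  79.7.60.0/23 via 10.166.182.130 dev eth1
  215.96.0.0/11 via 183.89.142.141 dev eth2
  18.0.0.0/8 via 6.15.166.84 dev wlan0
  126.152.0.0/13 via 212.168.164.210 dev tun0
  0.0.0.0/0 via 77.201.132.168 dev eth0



Longest prefix match for 113.56.173.28:
  /15 113.56.0.0: MATCH
  /23 79.7.60.0: no
  /11 215.96.0.0: no
  /8 18.0.0.0: no
  /13 126.152.0.0: no
  /0 0.0.0.0: MATCH
Selected: next-hop 117.109.90.216 via eth0 (matched /15)


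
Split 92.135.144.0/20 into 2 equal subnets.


New prefix = 20 + 1 = 21
Each subnet has 2048 addresses
  92.135.144.0/21
  92.135.152.0/21
Subnets: 92.135.144.0/21, 92.135.152.0/21


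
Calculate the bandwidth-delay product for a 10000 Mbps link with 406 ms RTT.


BDP = bandwidth * RTT
= 10000 Mbps * 406 ms
= 10000 * 1e6 * 406 / 1000 bits
= 4060000000 bits
= 507500000 bytes
= 495605.4688 KB
BDP = 4060000000 bits (507500000 bytes)


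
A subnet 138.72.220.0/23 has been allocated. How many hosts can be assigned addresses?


Host bits = 32 - 23 = 9
Total addresses = 2^9 = 512
Usable = total - 2 (network and broadcast)
Usable hosts: 510


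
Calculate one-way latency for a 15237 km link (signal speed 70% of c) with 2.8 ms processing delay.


Speed = 0.7 * 3e5 km/s = 210000 km/s
Propagation delay = 15237 / 210000 = 0.0726 s = 72.5571 ms
Processing delay = 2.8 ms
Total one-way latency = 75.3571 ms


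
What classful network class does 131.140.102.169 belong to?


First octet: 131
Binary: 10000011
10xxxxxx -> Class B (128-191)
Class B, default mask 255.255.0.0 (/16)


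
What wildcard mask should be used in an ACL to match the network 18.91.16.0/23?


Subnet mask: 255.255.254.0
Wildcard = 255.255.255.255 - subnet mask
255 - 255 = 0
255 - 255 = 0
255 - 254 = 1
255 - 0 = 255
Wildcard: 0.0.1.255


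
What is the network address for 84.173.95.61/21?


IP:   01010100.10101101.01011111.00111101
Mask: 11111111.11111111.11111000.00000000
AND operation:
Net:  01010100.10101101.01011000.00000000
Network: 84.173.88.0/21


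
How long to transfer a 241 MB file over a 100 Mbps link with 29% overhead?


Effective throughput = 100 * (1 - 29/100) = 71 Mbps
File size in Mb = 241 * 8 = 1928 Mb
Time = 1928 / 71
Time = 27.1549 seconds


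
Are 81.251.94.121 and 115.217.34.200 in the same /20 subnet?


Mask: 255.255.240.0
81.251.94.121 AND mask = 81.251.80.0
115.217.34.200 AND mask = 115.217.32.0
No, different subnets (81.251.80.0 vs 115.217.32.0)


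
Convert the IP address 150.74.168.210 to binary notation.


150 = 10010110
74 = 01001010
168 = 10101000
210 = 11010010
Binary: 10010110.01001010.10101000.11010010


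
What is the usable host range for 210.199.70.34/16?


Network: 210.199.0.0
Broadcast: 210.199.255.255
First usable = network + 1
Last usable = broadcast - 1
Range: 210.199.0.1 to 210.199.255.254


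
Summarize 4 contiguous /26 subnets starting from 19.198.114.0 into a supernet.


Original prefix: /26
Number of subnets: 4 = 2^2
New prefix = 26 - 2 = 24
Supernet: 19.198.114.0/24


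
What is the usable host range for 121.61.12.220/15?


Network: 121.60.0.0
Broadcast: 121.61.255.255
First usable = network + 1
Last usable = broadcast - 1
Range: 121.60.0.1 to 121.61.255.254


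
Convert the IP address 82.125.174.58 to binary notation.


82 = 01010010
125 = 01111101
174 = 10101110
58 = 00111010
Binary: 01010010.01111101.10101110.00111010


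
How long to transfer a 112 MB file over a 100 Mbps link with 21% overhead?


Effective throughput = 100 * (1 - 21/100) = 79 Mbps
File size in Mb = 112 * 8 = 896 Mb
Time = 896 / 79
Time = 11.3418 seconds


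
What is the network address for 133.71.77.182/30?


IP:   10000101.01000111.01001101.10110110
Mask: 11111111.11111111.11111111.11111100
AND operation:
Net:  10000101.01000111.01001101.10110100
Network: 133.71.77.180/30


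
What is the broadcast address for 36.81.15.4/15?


Network: 36.80.0.0/15
Host bits = 17
Set all host bits to 1:
Broadcast: 36.81.255.255


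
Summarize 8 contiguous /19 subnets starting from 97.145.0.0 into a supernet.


Original prefix: /19
Number of subnets: 8 = 2^3
New prefix = 19 - 3 = 16
Supernet: 97.145.0.0/16


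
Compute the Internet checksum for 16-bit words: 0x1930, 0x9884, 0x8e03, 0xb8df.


Sum all words (with carry folding):
+ 0x1930 = 0x1930
+ 0x9884 = 0xb1b4
+ 0x8e03 = 0x3fb8
+ 0xb8df = 0xf897
One's complement: ~0xf897
Checksum = 0x0768


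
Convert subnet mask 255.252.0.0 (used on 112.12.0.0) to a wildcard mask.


Subnet mask: 255.252.0.0
Wildcard = 255.255.255.255 - subnet mask
255 - 255 = 0
255 - 252 = 3
255 - 0 = 255
255 - 0 = 255
Wildcard: 0.3.255.255


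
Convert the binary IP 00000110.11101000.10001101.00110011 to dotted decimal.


00000110 = 6
11101000 = 232
10001101 = 141
00110011 = 51
IP: 6.232.141.51


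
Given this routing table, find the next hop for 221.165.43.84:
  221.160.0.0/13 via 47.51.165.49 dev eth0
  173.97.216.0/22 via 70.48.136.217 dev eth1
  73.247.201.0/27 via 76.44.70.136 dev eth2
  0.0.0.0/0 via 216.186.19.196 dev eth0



Longest prefix match for 221.165.43.84:
  /13 221.160.0.0: MATCH
  /22 173.97.216.0: no
  /27 73.247.201.0: no
  /0 0.0.0.0: MATCH
Selected: next-hop 47.51.165.49 via eth0 (matched /13)


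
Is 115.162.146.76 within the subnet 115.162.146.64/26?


Subnet network: 115.162.146.64
Test IP AND mask: 115.162.146.64
Yes, 115.162.146.76 is in 115.162.146.64/26


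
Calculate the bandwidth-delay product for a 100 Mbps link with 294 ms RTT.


BDP = bandwidth * RTT
= 100 Mbps * 294 ms
= 100 * 1e6 * 294 / 1000 bits
= 29400000 bits
= 3675000 bytes
= 3588.8672 KB
BDP = 29400000 bits (3675000 bytes)


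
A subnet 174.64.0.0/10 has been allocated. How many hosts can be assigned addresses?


Host bits = 32 - 10 = 22
Total addresses = 2^22 = 4194304
Usable = total - 2 (network and broadcast)
Usable hosts: 4194302


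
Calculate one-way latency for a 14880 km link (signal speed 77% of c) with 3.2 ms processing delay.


Speed = 0.77 * 3e5 km/s = 231000 km/s
Propagation delay = 14880 / 231000 = 0.0644 s = 64.4156 ms
Processing delay = 3.2 ms
Total one-way latency = 67.6156 ms


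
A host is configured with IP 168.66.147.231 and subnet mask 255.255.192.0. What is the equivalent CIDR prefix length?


Binary: 11111111.11111111.11000000.00000000
Count leading 1s
Prefix: /18


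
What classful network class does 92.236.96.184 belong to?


First octet: 92
Binary: 01011100
0xxxxxxx -> Class A (1-126)
Class A, default mask 255.0.0.0 (/8)


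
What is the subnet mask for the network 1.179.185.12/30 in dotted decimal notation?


/30 means 30 network bits, 2 host bits
Binary: 11111111111111111111111111111100
Mask: 255.255.255.252


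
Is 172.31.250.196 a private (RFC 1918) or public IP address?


RFC 1918 private ranges:
  10.0.0.0/8 (10.0.0.0 - 10.255.255.255)
  172.16.0.0/12 (172.16.0.0 - 172.31.255.255)
  192.168.0.0/16 (192.168.0.0 - 192.168.255.255)
Private (in 172.16.0.0/12)


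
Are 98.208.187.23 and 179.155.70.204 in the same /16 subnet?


Mask: 255.255.0.0
98.208.187.23 AND mask = 98.208.0.0
179.155.70.204 AND mask = 179.155.0.0
No, different subnets (98.208.0.0 vs 179.155.0.0)


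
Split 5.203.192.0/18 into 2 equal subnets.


New prefix = 18 + 1 = 19
Each subnet has 8192 addresses
  5.203.192.0/19
  5.203.224.0/19
Subnets: 5.203.192.0/19, 5.203.224.0/19


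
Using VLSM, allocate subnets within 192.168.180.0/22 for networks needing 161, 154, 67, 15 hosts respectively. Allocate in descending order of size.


161 hosts -> /24 (254 usable): 192.168.180.0/24
154 hosts -> /24 (254 usable): 192.168.181.0/24
67 hosts -> /25 (126 usable): 192.168.182.0/25
15 hosts -> /27 (30 usable): 192.168.182.128/27
Allocation: 192.168.180.0/24 (161 hosts, 254 usable); 192.168.181.0/24 (154 hosts, 254 usable); 192.168.182.0/25 (67 hosts, 126 usable); 192.168.182.128/27 (15 hosts, 30 usable)


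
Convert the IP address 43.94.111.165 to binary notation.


43 = 00101011
94 = 01011110
111 = 01101111
165 = 10100101
Binary: 00101011.01011110.01101111.10100101


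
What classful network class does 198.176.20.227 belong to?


First octet: 198
Binary: 11000110
110xxxxx -> Class C (192-223)
Class C, default mask 255.255.255.0 (/24)


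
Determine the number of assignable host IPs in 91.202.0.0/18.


Host bits = 32 - 18 = 14
Total addresses = 2^14 = 16384
Usable = total - 2 (network and broadcast)
Usable hosts: 16382


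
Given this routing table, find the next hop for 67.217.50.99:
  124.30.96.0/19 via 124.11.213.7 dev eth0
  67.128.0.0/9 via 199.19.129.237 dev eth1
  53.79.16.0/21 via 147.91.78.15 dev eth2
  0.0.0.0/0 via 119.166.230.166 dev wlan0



Longest prefix match for 67.217.50.99:
  /19 124.30.96.0: no
  /9 67.128.0.0: MATCH
  /21 53.79.16.0: no
  /0 0.0.0.0: MATCH
Selected: next-hop 199.19.129.237 via eth1 (matched /9)


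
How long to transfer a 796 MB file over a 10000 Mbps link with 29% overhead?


Effective throughput = 10000 * (1 - 29/100) = 7100 Mbps
File size in Mb = 796 * 8 = 6368 Mb
Time = 6368 / 7100
Time = 0.8969 seconds


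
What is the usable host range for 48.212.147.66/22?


Network: 48.212.144.0
Broadcast: 48.212.147.255
First usable = network + 1
Last usable = broadcast - 1
Range: 48.212.144.1 to 48.212.147.254


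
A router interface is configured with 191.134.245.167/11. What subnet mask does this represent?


/11 means 11 network bits, 21 host bits
Binary: 11111111111000000000000000000000
Mask: 255.224.0.0


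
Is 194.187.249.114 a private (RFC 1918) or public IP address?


RFC 1918 private ranges:
  10.0.0.0/8 (10.0.0.0 - 10.255.255.255)
  172.16.0.0/12 (172.16.0.0 - 172.31.255.255)
  192.168.0.0/16 (192.168.0.0 - 192.168.255.255)
Public (not in any RFC 1918 range)


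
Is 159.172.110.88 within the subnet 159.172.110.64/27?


Subnet network: 159.172.110.64
Test IP AND mask: 159.172.110.64
Yes, 159.172.110.88 is in 159.172.110.64/27


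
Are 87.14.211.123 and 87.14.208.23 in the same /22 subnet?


Mask: 255.255.252.0
87.14.211.123 AND mask = 87.14.208.0
87.14.208.23 AND mask = 87.14.208.0
Yes, same subnet (87.14.208.0)


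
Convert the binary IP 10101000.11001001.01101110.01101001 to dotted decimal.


10101000 = 168
11001001 = 201
01101110 = 110
01101001 = 105
IP: 168.201.110.105


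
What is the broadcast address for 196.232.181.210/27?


Network: 196.232.181.192/27
Host bits = 5
Set all host bits to 1:
Broadcast: 196.232.181.223


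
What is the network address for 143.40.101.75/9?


IP:   10001111.00101000.01100101.01001011
Mask: 11111111.10000000.00000000.00000000
AND operation:
Net:  10001111.00000000.00000000.00000000
Network: 143.0.0.0/9


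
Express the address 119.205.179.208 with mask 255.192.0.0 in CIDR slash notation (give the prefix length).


Binary: 11111111.11000000.00000000.00000000
Count leading 1s
Prefix: /10


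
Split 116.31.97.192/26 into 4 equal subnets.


New prefix = 26 + 2 = 28
Each subnet has 16 addresses
  116.31.97.192/28
  116.31.97.208/28
  116.31.97.224/28
  116.31.97.240/28
Subnets: 116.31.97.192/28, 116.31.97.208/28, 116.31.97.224/28, 116.31.97.240/28


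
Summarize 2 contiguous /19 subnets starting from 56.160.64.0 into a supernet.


Original prefix: /19
Number of subnets: 2 = 2^1
New prefix = 19 - 1 = 18
Supernet: 56.160.64.0/18


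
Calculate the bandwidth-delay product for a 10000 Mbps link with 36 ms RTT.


BDP = bandwidth * RTT
= 10000 Mbps * 36 ms
= 10000 * 1e6 * 36 / 1000 bits
= 360000000 bits
= 45000000 bytes
= 43945.3125 KB
BDP = 360000000 bits (45000000 bytes)


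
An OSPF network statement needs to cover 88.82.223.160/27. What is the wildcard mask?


Subnet mask: 255.255.255.224
Wildcard = 255.255.255.255 - subnet mask
255 - 255 = 0
255 - 255 = 0
255 - 255 = 0
255 - 224 = 31
Wildcard: 0.0.0.31


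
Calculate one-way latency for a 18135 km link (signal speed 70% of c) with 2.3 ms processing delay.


Speed = 0.7 * 3e5 km/s = 210000 km/s
Propagation delay = 18135 / 210000 = 0.0864 s = 86.3571 ms
Processing delay = 2.3 ms
Total one-way latency = 88.6571 ms


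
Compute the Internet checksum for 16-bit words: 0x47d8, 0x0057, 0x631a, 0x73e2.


Sum all words (with carry folding):
+ 0x47d8 = 0x47d8
+ 0x0057 = 0x482f
+ 0x631a = 0xab49
+ 0x73e2 = 0x1f2c
One's complement: ~0x1f2c
Checksum = 0xe0d3


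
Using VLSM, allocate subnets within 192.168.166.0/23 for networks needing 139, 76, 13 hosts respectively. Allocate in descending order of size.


139 hosts -> /24 (254 usable): 192.168.166.0/24
76 hosts -> /25 (126 usable): 192.168.167.0/25
13 hosts -> /28 (14 usable): 192.168.167.128/28
Allocation: 192.168.166.0/24 (139 hosts, 254 usable); 192.168.167.0/25 (76 hosts, 126 usable); 192.168.167.128/28 (13 hosts, 14 usable)


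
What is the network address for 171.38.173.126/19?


IP:   10101011.00100110.10101101.01111110
Mask: 11111111.11111111.11100000.00000000
AND operation:
Net:  10101011.00100110.10100000.00000000
Network: 171.38.160.0/19


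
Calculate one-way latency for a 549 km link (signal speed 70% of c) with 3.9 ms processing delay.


Speed = 0.7 * 3e5 km/s = 210000 km/s
Propagation delay = 549 / 210000 = 0.0026 s = 2.6143 ms
Processing delay = 3.9 ms
Total one-way latency = 6.5143 ms


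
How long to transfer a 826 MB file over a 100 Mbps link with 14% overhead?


Effective throughput = 100 * (1 - 14/100) = 86 Mbps
File size in Mb = 826 * 8 = 6608 Mb
Time = 6608 / 86
Time = 76.8372 seconds


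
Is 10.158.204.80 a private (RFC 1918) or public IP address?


RFC 1918 private ranges:
  10.0.0.0/8 (10.0.0.0 - 10.255.255.255)
  172.16.0.0/12 (172.16.0.0 - 172.31.255.255)
  192.168.0.0/16 (192.168.0.0 - 192.168.255.255)
Private (in 10.0.0.0/8)


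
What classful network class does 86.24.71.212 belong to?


First octet: 86
Binary: 01010110
0xxxxxxx -> Class A (1-126)
Class A, default mask 255.0.0.0 (/8)


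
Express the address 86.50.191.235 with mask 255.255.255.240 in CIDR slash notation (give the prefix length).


Binary: 11111111.11111111.11111111.11110000
Count leading 1s
Prefix: /28


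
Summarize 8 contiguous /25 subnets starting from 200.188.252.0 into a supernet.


Original prefix: /25
Number of subnets: 8 = 2^3
New prefix = 25 - 3 = 22
Supernet: 200.188.252.0/22


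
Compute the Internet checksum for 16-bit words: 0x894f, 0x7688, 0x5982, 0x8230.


Sum all words (with carry folding):
+ 0x894f = 0x894f
+ 0x7688 = 0xffd7
+ 0x5982 = 0x595a
+ 0x8230 = 0xdb8a
One's complement: ~0xdb8a
Checksum = 0x2475


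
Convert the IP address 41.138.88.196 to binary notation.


41 = 00101001
138 = 10001010
88 = 01011000
196 = 11000100
Binary: 00101001.10001010.01011000.11000100


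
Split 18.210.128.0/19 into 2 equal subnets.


New prefix = 19 + 1 = 20
Each subnet has 4096 addresses
  18.210.128.0/20
  18.210.144.0/20
Subnets: 18.210.128.0/20, 18.210.144.0/20


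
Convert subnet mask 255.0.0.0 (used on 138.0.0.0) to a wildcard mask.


Subnet mask: 255.0.0.0
Wildcard = 255.255.255.255 - subnet mask
255 - 255 = 0
255 - 0 = 255
255 - 0 = 255
255 - 0 = 255
Wildcard: 0.255.255.255


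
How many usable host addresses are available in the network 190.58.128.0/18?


Host bits = 32 - 18 = 14
Total addresses = 2^14 = 16384
Usable = total - 2 (network and broadcast)
Usable hosts: 16382


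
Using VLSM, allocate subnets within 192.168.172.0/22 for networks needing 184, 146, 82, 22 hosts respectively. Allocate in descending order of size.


184 hosts -> /24 (254 usable): 192.168.172.0/24
146 hosts -> /24 (254 usable): 192.168.173.0/24
82 hosts -> /25 (126 usable): 192.168.174.0/25
22 hosts -> /27 (30 usable): 192.168.174.128/27
Allocation: 192.168.172.0/24 (184 hosts, 254 usable); 192.168.173.0/24 (146 hosts, 254 usable); 192.168.174.0/25 (82 hosts, 126 usable); 192.168.174.128/27 (22 hosts, 30 usable)


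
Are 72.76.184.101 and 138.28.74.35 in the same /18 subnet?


Mask: 255.255.192.0
72.76.184.101 AND mask = 72.76.128.0
138.28.74.35 AND mask = 138.28.64.0
No, different subnets (72.76.128.0 vs 138.28.64.0)


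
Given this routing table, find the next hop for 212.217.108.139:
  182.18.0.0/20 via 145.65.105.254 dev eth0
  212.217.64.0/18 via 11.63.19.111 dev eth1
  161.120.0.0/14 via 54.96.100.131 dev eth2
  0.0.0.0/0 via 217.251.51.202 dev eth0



Longest prefix match for 212.217.108.139:
  /20 182.18.0.0: no
  /18 212.217.64.0: MATCH
  /14 161.120.0.0: no
  /0 0.0.0.0: MATCH
Selected: next-hop 11.63.19.111 via eth1 (matched /18)


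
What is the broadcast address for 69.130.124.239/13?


Network: 69.128.0.0/13
Host bits = 19
Set all host bits to 1:
Broadcast: 69.135.255.255


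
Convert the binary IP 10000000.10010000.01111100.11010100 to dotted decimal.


10000000 = 128
10010000 = 144
01111100 = 124
11010100 = 212
IP: 128.144.124.212


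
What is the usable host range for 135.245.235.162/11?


Network: 135.224.0.0
Broadcast: 135.255.255.255
First usable = network + 1
Last usable = broadcast - 1
Range: 135.224.0.1 to 135.255.255.254


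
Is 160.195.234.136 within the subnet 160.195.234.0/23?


Subnet network: 160.195.234.0
Test IP AND mask: 160.195.234.0
Yes, 160.195.234.136 is in 160.195.234.0/23


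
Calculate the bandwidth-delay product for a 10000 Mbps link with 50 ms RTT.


BDP = bandwidth * RTT
= 10000 Mbps * 50 ms
= 10000 * 1e6 * 50 / 1000 bits
= 500000000 bits
= 62500000 bytes
= 61035.1562 KB
BDP = 500000000 bits (62500000 bytes)


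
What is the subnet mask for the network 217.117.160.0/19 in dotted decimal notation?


/19 means 19 network bits, 13 host bits
Binary: 11111111111111111110000000000000
Mask: 255.255.224.0


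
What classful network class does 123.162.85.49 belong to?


First octet: 123
Binary: 01111011
0xxxxxxx -> Class A (1-126)
Class A, default mask 255.0.0.0 (/8)


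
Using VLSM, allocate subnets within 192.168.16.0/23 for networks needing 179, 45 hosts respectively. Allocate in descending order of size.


179 hosts -> /24 (254 usable): 192.168.16.0/24
45 hosts -> /26 (62 usable): 192.168.17.0/26
Allocation: 192.168.16.0/24 (179 hosts, 254 usable); 192.168.17.0/26 (45 hosts, 62 usable)


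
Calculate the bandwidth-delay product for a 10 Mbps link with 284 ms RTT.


BDP = bandwidth * RTT
= 10 Mbps * 284 ms
= 10 * 1e6 * 284 / 1000 bits
= 2840000 bits
= 355000 bytes
= 346.6797 KB
BDP = 2840000 bits (355000 bytes)


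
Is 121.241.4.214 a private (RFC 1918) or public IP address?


RFC 1918 private ranges:
  10.0.0.0/8 (10.0.0.0 - 10.255.255.255)
  172.16.0.0/12 (172.16.0.0 - 172.31.255.255)
  192.168.0.0/16 (192.168.0.0 - 192.168.255.255)
Public (not in any RFC 1918 range)


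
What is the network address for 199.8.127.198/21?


IP:   11000111.00001000.01111111.11000110
Mask: 11111111.11111111.11111000.00000000
AND operation:
Net:  11000111.00001000.01111000.00000000
Network: 199.8.120.0/21


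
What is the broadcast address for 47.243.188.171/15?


Network: 47.242.0.0/15
Host bits = 17
Set all host bits to 1:
Broadcast: 47.243.255.255


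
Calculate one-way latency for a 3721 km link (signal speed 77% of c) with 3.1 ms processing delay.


Speed = 0.77 * 3e5 km/s = 231000 km/s
Propagation delay = 3721 / 231000 = 0.0161 s = 16.1082 ms
Processing delay = 3.1 ms
Total one-way latency = 19.2082 ms


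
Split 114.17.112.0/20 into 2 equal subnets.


New prefix = 20 + 1 = 21
Each subnet has 2048 addresses
  114.17.112.0/21
  114.17.120.0/21
Subnets: 114.17.112.0/21, 114.17.120.0/21


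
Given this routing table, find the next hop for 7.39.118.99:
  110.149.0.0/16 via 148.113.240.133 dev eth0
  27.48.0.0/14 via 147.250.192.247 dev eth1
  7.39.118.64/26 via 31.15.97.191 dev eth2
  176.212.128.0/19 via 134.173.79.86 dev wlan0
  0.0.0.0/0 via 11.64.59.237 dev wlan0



Longest prefix match for 7.39.118.99:
  /16 110.149.0.0: no
  /14 27.48.0.0: no
  /26 7.39.118.64: MATCH
  /19 176.212.128.0: no
  /0 0.0.0.0: MATCH
Selected: next-hop 31.15.97.191 via eth2 (matched /26)


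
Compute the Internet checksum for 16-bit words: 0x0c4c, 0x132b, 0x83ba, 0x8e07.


Sum all words (with carry folding):
+ 0x0c4c = 0x0c4c
+ 0x132b = 0x1f77
+ 0x83ba = 0xa331
+ 0x8e07 = 0x3139
One's complement: ~0x3139
Checksum = 0xcec6


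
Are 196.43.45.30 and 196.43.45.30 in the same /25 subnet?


Mask: 255.255.255.128
196.43.45.30 AND mask = 196.43.45.0
196.43.45.30 AND mask = 196.43.45.0
Yes, same subnet (196.43.45.0)


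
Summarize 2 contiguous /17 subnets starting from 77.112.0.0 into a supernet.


Original prefix: /17
Number of subnets: 2 = 2^1
New prefix = 17 - 1 = 16
Supernet: 77.112.0.0/16


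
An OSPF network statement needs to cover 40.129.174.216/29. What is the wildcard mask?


Subnet mask: 255.255.255.248
Wildcard = 255.255.255.255 - subnet mask
255 - 255 = 0
255 - 255 = 0
255 - 255 = 0
255 - 248 = 7
Wildcard: 0.0.0.7


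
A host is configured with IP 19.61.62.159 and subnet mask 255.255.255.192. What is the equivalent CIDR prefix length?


Binary: 11111111.11111111.11111111.11000000
Count leading 1s
Prefix: /26


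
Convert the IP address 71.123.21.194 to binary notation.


71 = 01000111
123 = 01111011
21 = 00010101
194 = 11000010
Binary: 01000111.01111011.00010101.11000010


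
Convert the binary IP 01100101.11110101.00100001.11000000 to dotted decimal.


01100101 = 101
11110101 = 245
00100001 = 33
11000000 = 192
IP: 101.245.33.192


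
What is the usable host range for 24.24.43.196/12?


Network: 24.16.0.0
Broadcast: 24.31.255.255
First usable = network + 1
Last usable = broadcast - 1
Range: 24.16.0.1 to 24.31.255.254


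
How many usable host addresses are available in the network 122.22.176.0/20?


Host bits = 32 - 20 = 12
Total addresses = 2^12 = 4096
Usable = total - 2 (network and broadcast)
Usable hosts: 4094


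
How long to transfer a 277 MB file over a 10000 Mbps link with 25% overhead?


Effective throughput = 10000 * (1 - 25/100) = 7500 Mbps
File size in Mb = 277 * 8 = 2216 Mb
Time = 2216 / 7500
Time = 0.2955 seconds


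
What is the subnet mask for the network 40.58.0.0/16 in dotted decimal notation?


/16 means 16 network bits, 16 host bits
Binary: 11111111111111110000000000000000
Mask: 255.255.0.0


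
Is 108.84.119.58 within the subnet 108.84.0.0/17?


Subnet network: 108.84.0.0
Test IP AND mask: 108.84.0.0
Yes, 108.84.119.58 is in 108.84.0.0/17


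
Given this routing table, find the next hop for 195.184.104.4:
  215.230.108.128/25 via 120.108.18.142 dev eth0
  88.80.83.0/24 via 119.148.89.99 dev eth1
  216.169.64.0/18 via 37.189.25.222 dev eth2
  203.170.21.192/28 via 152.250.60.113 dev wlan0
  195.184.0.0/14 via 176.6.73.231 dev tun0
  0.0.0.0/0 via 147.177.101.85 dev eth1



Longest prefix match for 195.184.104.4:
  /25 215.230.108.128: no
  /24 88.80.83.0: no
  /18 216.169.64.0: no
  /28 203.170.21.192: no
  /14 195.184.0.0: MATCH
  /0 0.0.0.0: MATCH
Selected: next-hop 176.6.73.231 via tun0 (matched /14)
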